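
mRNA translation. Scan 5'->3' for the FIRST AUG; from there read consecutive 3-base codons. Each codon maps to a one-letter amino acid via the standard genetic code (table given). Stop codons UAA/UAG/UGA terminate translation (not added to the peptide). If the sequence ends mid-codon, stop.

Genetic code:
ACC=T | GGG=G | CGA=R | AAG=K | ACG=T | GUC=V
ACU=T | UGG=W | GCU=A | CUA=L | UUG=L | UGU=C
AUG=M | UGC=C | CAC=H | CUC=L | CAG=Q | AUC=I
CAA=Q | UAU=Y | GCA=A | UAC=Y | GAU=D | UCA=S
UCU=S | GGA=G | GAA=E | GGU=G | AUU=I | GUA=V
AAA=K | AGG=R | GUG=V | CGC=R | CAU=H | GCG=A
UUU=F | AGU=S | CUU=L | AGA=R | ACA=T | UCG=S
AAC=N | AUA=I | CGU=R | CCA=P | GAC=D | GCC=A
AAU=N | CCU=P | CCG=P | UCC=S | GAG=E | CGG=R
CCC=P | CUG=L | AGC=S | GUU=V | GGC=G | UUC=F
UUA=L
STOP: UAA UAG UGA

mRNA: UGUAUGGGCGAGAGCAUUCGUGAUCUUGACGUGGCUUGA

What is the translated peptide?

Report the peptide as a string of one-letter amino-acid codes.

start AUG at pos 3
pos 3: AUG -> M; peptide=M
pos 6: GGC -> G; peptide=MG
pos 9: GAG -> E; peptide=MGE
pos 12: AGC -> S; peptide=MGES
pos 15: AUU -> I; peptide=MGESI
pos 18: CGU -> R; peptide=MGESIR
pos 21: GAU -> D; peptide=MGESIRD
pos 24: CUU -> L; peptide=MGESIRDL
pos 27: GAC -> D; peptide=MGESIRDLD
pos 30: GUG -> V; peptide=MGESIRDLDV
pos 33: GCU -> A; peptide=MGESIRDLDVA
pos 36: UGA -> STOP

Answer: MGESIRDLDVA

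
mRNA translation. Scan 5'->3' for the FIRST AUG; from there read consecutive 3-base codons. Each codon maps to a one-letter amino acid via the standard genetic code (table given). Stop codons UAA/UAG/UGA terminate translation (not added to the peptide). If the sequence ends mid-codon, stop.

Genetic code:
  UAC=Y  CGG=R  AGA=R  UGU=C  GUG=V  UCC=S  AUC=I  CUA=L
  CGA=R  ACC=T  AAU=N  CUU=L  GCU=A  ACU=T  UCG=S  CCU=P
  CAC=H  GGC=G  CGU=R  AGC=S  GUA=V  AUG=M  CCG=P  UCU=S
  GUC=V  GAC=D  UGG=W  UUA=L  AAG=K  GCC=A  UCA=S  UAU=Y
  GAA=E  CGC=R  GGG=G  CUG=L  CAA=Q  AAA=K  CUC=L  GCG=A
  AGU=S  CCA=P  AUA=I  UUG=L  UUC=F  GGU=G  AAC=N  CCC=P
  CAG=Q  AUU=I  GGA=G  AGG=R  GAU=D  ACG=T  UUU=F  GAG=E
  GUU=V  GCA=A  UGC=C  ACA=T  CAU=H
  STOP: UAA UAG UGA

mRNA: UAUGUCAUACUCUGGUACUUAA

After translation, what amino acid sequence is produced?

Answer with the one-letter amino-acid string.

Answer: MSYSGT

Derivation:
start AUG at pos 1
pos 1: AUG -> M; peptide=M
pos 4: UCA -> S; peptide=MS
pos 7: UAC -> Y; peptide=MSY
pos 10: UCU -> S; peptide=MSYS
pos 13: GGU -> G; peptide=MSYSG
pos 16: ACU -> T; peptide=MSYSGT
pos 19: UAA -> STOP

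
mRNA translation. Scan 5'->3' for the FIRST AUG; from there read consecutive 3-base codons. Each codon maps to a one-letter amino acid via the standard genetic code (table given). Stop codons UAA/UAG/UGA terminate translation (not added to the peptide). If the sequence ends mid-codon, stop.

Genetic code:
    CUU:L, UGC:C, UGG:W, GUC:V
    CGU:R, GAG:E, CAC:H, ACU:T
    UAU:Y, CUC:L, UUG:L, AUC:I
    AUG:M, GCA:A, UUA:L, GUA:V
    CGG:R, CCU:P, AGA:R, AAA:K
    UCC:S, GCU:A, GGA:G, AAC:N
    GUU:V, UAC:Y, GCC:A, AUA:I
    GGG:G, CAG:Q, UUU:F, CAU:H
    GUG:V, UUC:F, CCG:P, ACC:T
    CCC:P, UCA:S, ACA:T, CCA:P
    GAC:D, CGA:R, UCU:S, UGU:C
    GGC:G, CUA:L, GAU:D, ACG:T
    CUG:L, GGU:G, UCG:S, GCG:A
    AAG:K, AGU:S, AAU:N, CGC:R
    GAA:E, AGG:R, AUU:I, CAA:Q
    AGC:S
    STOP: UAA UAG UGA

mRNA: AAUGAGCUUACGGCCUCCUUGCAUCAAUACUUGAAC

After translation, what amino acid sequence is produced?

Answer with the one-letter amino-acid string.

Answer: MSLRPPCINT

Derivation:
start AUG at pos 1
pos 1: AUG -> M; peptide=M
pos 4: AGC -> S; peptide=MS
pos 7: UUA -> L; peptide=MSL
pos 10: CGG -> R; peptide=MSLR
pos 13: CCU -> P; peptide=MSLRP
pos 16: CCU -> P; peptide=MSLRPP
pos 19: UGC -> C; peptide=MSLRPPC
pos 22: AUC -> I; peptide=MSLRPPCI
pos 25: AAU -> N; peptide=MSLRPPCIN
pos 28: ACU -> T; peptide=MSLRPPCINT
pos 31: UGA -> STOP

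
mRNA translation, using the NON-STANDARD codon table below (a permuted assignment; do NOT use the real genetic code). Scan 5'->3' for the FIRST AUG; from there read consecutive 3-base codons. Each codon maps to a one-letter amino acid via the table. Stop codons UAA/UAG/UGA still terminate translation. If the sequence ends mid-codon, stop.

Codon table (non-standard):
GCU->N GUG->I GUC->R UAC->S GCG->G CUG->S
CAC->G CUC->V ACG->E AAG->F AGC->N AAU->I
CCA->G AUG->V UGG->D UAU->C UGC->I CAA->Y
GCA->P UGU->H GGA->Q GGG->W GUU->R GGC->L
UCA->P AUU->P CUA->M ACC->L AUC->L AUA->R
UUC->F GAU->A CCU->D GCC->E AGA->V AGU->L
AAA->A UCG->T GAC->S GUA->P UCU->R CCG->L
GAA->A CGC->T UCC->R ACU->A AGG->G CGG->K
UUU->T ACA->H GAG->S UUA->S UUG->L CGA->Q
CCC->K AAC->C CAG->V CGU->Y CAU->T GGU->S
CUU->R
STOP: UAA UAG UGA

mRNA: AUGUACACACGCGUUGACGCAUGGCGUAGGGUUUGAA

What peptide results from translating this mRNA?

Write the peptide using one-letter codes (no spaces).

Answer: VSHTRSPDYGR

Derivation:
start AUG at pos 0
pos 0: AUG -> V; peptide=V
pos 3: UAC -> S; peptide=VS
pos 6: ACA -> H; peptide=VSH
pos 9: CGC -> T; peptide=VSHT
pos 12: GUU -> R; peptide=VSHTR
pos 15: GAC -> S; peptide=VSHTRS
pos 18: GCA -> P; peptide=VSHTRSP
pos 21: UGG -> D; peptide=VSHTRSPD
pos 24: CGU -> Y; peptide=VSHTRSPDY
pos 27: AGG -> G; peptide=VSHTRSPDYG
pos 30: GUU -> R; peptide=VSHTRSPDYGR
pos 33: UGA -> STOP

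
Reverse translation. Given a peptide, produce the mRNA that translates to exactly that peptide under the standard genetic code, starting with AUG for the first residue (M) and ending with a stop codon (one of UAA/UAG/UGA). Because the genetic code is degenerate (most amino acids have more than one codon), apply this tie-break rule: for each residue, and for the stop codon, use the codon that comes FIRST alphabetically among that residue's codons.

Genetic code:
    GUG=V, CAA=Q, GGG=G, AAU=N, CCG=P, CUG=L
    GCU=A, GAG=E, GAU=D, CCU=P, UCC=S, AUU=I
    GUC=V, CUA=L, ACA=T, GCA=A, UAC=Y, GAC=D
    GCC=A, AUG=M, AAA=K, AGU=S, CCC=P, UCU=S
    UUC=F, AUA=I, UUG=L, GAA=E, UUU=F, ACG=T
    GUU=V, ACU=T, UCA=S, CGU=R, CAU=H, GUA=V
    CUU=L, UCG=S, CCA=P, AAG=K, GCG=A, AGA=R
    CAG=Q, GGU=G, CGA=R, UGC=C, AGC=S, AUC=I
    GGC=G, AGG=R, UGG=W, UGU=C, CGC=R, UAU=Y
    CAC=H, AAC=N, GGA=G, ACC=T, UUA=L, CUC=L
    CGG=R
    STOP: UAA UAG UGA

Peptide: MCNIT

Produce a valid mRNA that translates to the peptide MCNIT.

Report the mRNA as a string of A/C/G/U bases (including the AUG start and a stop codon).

Answer: mRNA: AUGUGCAACAUAACAUAA

Derivation:
residue 1: M -> AUG (start codon)
residue 2: C codons sorted = UGC,UGU -> pick first = UGC
residue 3: N codons sorted = AAC,AAU -> pick first = AAC
residue 4: I codons sorted = AUA,AUC,AUU -> pick first = AUA
residue 5: T codons sorted = ACA,ACC,ACG,ACU -> pick first = ACA
terminator: stop codons sorted = UAA,UAG,UGA -> pick first = UAA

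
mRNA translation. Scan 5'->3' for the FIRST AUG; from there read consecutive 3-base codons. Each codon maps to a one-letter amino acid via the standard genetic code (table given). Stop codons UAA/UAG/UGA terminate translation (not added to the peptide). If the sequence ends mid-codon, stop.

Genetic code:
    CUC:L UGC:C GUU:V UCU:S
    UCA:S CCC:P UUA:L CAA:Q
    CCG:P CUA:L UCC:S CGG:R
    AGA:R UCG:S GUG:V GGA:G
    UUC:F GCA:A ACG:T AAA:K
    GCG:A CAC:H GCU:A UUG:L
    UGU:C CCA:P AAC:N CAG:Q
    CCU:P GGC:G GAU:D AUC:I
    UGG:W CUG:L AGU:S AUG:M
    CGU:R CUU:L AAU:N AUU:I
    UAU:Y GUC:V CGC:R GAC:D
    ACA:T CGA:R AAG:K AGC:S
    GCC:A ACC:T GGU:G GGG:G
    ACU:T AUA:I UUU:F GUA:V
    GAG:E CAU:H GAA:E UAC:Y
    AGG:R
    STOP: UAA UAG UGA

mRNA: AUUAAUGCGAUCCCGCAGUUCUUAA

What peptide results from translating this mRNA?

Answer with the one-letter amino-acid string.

Answer: MRSRSS

Derivation:
start AUG at pos 4
pos 4: AUG -> M; peptide=M
pos 7: CGA -> R; peptide=MR
pos 10: UCC -> S; peptide=MRS
pos 13: CGC -> R; peptide=MRSR
pos 16: AGU -> S; peptide=MRSRS
pos 19: UCU -> S; peptide=MRSRSS
pos 22: UAA -> STOP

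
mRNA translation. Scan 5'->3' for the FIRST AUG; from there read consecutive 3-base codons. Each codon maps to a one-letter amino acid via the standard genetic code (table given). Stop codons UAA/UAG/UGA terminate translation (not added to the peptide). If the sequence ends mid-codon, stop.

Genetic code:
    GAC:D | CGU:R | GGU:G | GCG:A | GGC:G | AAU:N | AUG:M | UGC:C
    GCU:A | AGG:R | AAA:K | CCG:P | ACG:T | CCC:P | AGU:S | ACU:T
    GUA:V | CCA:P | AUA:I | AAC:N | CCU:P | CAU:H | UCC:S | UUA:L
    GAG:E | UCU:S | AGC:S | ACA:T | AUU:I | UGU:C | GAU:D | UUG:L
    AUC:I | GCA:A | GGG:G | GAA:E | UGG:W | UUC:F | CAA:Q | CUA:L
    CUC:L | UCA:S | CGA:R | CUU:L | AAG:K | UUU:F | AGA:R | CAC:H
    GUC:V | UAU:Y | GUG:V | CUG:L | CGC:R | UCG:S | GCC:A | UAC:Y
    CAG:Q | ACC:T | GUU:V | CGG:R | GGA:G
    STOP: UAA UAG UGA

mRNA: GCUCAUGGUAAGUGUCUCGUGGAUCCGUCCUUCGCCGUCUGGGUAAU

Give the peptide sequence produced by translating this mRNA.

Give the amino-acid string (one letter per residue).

Answer: MVSVSWIRPSPSG

Derivation:
start AUG at pos 4
pos 4: AUG -> M; peptide=M
pos 7: GUA -> V; peptide=MV
pos 10: AGU -> S; peptide=MVS
pos 13: GUC -> V; peptide=MVSV
pos 16: UCG -> S; peptide=MVSVS
pos 19: UGG -> W; peptide=MVSVSW
pos 22: AUC -> I; peptide=MVSVSWI
pos 25: CGU -> R; peptide=MVSVSWIR
pos 28: CCU -> P; peptide=MVSVSWIRP
pos 31: UCG -> S; peptide=MVSVSWIRPS
pos 34: CCG -> P; peptide=MVSVSWIRPSP
pos 37: UCU -> S; peptide=MVSVSWIRPSPS
pos 40: GGG -> G; peptide=MVSVSWIRPSPSG
pos 43: UAA -> STOP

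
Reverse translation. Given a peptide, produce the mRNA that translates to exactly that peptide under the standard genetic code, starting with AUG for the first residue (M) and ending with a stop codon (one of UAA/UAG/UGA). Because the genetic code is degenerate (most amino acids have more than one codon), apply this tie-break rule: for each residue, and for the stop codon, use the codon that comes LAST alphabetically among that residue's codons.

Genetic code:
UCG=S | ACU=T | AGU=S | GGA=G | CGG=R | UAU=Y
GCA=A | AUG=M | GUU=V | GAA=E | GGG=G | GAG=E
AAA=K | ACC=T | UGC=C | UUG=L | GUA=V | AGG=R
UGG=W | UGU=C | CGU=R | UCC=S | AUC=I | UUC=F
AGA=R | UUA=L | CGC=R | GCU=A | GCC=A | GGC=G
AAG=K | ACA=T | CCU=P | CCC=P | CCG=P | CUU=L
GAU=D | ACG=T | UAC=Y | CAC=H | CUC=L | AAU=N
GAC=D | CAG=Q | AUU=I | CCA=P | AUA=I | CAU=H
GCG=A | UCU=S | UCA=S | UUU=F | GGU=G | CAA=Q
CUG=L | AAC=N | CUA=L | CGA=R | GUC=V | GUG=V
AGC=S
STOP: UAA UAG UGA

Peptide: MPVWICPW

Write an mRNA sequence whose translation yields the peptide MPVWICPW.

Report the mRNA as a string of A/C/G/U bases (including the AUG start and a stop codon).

residue 1: M -> AUG (start codon)
residue 2: P codons sorted = CCA,CCC,CCG,CCU -> pick last = CCU
residue 3: V codons sorted = GUA,GUC,GUG,GUU -> pick last = GUU
residue 4: W -> UGG (only codon)
residue 5: I codons sorted = AUA,AUC,AUU -> pick last = AUU
residue 6: C codons sorted = UGC,UGU -> pick last = UGU
residue 7: P codons sorted = CCA,CCC,CCG,CCU -> pick last = CCU
residue 8: W -> UGG (only codon)
terminator: stop codons sorted = UAA,UAG,UGA -> pick last = UGA

Answer: mRNA: AUGCCUGUUUGGAUUUGUCCUUGGUGA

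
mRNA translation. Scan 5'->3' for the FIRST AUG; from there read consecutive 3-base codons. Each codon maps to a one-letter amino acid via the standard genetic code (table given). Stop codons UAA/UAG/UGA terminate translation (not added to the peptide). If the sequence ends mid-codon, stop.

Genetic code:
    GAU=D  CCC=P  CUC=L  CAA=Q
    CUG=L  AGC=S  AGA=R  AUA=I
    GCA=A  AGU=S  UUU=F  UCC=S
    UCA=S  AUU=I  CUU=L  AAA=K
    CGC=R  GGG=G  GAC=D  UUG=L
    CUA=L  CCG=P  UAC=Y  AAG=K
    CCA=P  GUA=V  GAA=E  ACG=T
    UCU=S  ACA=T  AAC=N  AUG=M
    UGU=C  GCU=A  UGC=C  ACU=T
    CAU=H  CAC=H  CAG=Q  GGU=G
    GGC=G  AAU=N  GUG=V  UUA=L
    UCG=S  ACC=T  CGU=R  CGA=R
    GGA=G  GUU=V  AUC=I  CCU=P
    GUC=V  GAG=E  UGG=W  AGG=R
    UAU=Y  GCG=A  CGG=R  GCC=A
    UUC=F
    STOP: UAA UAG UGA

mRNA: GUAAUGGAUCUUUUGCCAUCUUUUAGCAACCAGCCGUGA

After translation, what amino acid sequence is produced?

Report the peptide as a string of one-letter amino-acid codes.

Answer: MDLLPSFSNQP

Derivation:
start AUG at pos 3
pos 3: AUG -> M; peptide=M
pos 6: GAU -> D; peptide=MD
pos 9: CUU -> L; peptide=MDL
pos 12: UUG -> L; peptide=MDLL
pos 15: CCA -> P; peptide=MDLLP
pos 18: UCU -> S; peptide=MDLLPS
pos 21: UUU -> F; peptide=MDLLPSF
pos 24: AGC -> S; peptide=MDLLPSFS
pos 27: AAC -> N; peptide=MDLLPSFSN
pos 30: CAG -> Q; peptide=MDLLPSFSNQ
pos 33: CCG -> P; peptide=MDLLPSFSNQP
pos 36: UGA -> STOP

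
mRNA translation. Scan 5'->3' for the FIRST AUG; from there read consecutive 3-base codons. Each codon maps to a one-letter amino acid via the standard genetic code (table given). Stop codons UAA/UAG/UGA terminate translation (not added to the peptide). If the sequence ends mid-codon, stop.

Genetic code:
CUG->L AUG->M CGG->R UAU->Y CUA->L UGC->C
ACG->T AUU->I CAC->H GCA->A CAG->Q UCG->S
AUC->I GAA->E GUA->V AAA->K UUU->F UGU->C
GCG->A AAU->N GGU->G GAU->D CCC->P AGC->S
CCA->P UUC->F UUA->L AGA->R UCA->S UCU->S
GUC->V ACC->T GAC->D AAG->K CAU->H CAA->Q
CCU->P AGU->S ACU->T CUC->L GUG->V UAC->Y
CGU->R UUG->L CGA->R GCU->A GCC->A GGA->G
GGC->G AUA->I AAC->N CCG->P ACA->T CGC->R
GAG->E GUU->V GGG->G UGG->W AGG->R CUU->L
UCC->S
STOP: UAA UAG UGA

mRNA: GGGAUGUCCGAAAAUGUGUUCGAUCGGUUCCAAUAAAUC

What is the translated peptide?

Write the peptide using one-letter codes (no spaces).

Answer: MSENVFDRFQ

Derivation:
start AUG at pos 3
pos 3: AUG -> M; peptide=M
pos 6: UCC -> S; peptide=MS
pos 9: GAA -> E; peptide=MSE
pos 12: AAU -> N; peptide=MSEN
pos 15: GUG -> V; peptide=MSENV
pos 18: UUC -> F; peptide=MSENVF
pos 21: GAU -> D; peptide=MSENVFD
pos 24: CGG -> R; peptide=MSENVFDR
pos 27: UUC -> F; peptide=MSENVFDRF
pos 30: CAA -> Q; peptide=MSENVFDRFQ
pos 33: UAA -> STOP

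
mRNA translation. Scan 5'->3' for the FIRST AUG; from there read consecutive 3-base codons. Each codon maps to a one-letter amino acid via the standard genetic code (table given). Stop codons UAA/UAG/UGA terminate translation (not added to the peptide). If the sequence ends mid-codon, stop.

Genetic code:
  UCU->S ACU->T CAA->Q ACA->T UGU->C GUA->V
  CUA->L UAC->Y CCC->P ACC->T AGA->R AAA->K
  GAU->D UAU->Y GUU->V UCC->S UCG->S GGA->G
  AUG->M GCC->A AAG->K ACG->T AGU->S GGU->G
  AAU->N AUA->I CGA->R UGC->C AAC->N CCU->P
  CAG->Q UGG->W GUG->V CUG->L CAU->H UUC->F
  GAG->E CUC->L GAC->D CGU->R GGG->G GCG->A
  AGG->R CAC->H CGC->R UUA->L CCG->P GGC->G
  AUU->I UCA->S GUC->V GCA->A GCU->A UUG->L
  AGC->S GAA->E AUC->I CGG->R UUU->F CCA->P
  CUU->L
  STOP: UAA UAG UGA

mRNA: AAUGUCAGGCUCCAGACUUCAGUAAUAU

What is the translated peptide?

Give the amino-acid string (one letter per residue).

Answer: MSGSRLQ

Derivation:
start AUG at pos 1
pos 1: AUG -> M; peptide=M
pos 4: UCA -> S; peptide=MS
pos 7: GGC -> G; peptide=MSG
pos 10: UCC -> S; peptide=MSGS
pos 13: AGA -> R; peptide=MSGSR
pos 16: CUU -> L; peptide=MSGSRL
pos 19: CAG -> Q; peptide=MSGSRLQ
pos 22: UAA -> STOP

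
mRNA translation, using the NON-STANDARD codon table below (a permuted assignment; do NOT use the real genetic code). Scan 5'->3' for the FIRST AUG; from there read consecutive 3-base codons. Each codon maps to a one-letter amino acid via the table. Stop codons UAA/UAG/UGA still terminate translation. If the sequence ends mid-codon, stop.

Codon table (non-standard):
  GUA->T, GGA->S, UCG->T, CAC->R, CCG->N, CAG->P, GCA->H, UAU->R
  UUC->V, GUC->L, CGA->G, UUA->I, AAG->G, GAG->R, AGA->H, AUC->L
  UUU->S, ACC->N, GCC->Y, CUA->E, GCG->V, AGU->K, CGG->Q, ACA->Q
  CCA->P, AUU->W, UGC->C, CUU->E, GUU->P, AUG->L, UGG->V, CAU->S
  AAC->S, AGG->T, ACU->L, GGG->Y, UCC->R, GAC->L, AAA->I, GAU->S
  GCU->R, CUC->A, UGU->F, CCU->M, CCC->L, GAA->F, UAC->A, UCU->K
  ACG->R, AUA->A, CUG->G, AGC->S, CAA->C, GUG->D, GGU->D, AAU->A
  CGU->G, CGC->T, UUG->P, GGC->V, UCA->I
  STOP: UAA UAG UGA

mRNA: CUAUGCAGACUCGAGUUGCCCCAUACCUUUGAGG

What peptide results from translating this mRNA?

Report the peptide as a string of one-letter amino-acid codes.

start AUG at pos 2
pos 2: AUG -> L; peptide=L
pos 5: CAG -> P; peptide=LP
pos 8: ACU -> L; peptide=LPL
pos 11: CGA -> G; peptide=LPLG
pos 14: GUU -> P; peptide=LPLGP
pos 17: GCC -> Y; peptide=LPLGPY
pos 20: CCA -> P; peptide=LPLGPYP
pos 23: UAC -> A; peptide=LPLGPYPA
pos 26: CUU -> E; peptide=LPLGPYPAE
pos 29: UGA -> STOP

Answer: LPLGPYPAE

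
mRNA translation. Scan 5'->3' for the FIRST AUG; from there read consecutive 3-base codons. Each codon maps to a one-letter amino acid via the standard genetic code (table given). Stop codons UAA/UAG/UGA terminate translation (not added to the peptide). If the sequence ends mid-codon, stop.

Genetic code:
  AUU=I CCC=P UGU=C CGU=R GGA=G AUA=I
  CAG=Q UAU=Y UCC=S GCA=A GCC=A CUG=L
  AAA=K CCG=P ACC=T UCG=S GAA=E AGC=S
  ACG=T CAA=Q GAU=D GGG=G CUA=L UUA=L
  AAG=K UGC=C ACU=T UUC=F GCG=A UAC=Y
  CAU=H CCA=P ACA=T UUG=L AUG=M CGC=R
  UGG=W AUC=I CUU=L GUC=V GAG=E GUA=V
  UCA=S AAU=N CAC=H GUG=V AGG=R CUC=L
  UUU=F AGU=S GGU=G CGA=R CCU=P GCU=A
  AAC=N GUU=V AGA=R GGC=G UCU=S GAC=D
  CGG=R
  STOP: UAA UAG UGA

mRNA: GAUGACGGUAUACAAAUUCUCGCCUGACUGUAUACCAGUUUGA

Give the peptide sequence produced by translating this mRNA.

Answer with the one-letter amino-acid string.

start AUG at pos 1
pos 1: AUG -> M; peptide=M
pos 4: ACG -> T; peptide=MT
pos 7: GUA -> V; peptide=MTV
pos 10: UAC -> Y; peptide=MTVY
pos 13: AAA -> K; peptide=MTVYK
pos 16: UUC -> F; peptide=MTVYKF
pos 19: UCG -> S; peptide=MTVYKFS
pos 22: CCU -> P; peptide=MTVYKFSP
pos 25: GAC -> D; peptide=MTVYKFSPD
pos 28: UGU -> C; peptide=MTVYKFSPDC
pos 31: AUA -> I; peptide=MTVYKFSPDCI
pos 34: CCA -> P; peptide=MTVYKFSPDCIP
pos 37: GUU -> V; peptide=MTVYKFSPDCIPV
pos 40: UGA -> STOP

Answer: MTVYKFSPDCIPV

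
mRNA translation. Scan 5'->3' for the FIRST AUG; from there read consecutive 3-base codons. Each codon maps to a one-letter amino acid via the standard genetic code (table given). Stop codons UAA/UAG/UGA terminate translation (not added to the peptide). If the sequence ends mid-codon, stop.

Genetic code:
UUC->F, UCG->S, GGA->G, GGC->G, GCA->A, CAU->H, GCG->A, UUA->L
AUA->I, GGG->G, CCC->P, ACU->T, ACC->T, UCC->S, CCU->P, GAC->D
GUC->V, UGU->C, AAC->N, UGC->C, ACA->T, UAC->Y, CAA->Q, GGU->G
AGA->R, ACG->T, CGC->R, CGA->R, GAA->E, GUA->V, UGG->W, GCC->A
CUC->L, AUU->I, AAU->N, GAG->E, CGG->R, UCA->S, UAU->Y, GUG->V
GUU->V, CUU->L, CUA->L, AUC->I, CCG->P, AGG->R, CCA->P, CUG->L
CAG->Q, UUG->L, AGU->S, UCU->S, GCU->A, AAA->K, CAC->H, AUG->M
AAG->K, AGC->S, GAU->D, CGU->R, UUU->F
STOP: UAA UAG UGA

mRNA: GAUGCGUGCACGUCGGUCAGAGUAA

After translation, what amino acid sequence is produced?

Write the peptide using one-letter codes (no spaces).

Answer: MRARRSE

Derivation:
start AUG at pos 1
pos 1: AUG -> M; peptide=M
pos 4: CGU -> R; peptide=MR
pos 7: GCA -> A; peptide=MRA
pos 10: CGU -> R; peptide=MRAR
pos 13: CGG -> R; peptide=MRARR
pos 16: UCA -> S; peptide=MRARRS
pos 19: GAG -> E; peptide=MRARRSE
pos 22: UAA -> STOP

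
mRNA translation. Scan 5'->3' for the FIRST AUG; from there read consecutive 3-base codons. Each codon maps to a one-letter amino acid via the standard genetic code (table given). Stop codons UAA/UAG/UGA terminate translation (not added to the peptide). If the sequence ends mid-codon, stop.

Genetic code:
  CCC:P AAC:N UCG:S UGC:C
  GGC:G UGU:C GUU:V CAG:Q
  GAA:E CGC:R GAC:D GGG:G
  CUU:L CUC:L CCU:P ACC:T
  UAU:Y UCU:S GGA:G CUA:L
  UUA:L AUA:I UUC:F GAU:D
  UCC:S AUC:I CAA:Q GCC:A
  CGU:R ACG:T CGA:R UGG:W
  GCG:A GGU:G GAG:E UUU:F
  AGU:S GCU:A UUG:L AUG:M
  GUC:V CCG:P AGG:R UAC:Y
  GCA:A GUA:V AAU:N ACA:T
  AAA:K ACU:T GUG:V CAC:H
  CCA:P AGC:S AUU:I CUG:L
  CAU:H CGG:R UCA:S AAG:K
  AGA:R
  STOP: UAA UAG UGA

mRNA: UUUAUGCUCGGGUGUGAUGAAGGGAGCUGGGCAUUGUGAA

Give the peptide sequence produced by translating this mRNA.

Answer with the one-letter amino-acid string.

start AUG at pos 3
pos 3: AUG -> M; peptide=M
pos 6: CUC -> L; peptide=ML
pos 9: GGG -> G; peptide=MLG
pos 12: UGU -> C; peptide=MLGC
pos 15: GAU -> D; peptide=MLGCD
pos 18: GAA -> E; peptide=MLGCDE
pos 21: GGG -> G; peptide=MLGCDEG
pos 24: AGC -> S; peptide=MLGCDEGS
pos 27: UGG -> W; peptide=MLGCDEGSW
pos 30: GCA -> A; peptide=MLGCDEGSWA
pos 33: UUG -> L; peptide=MLGCDEGSWAL
pos 36: UGA -> STOP

Answer: MLGCDEGSWAL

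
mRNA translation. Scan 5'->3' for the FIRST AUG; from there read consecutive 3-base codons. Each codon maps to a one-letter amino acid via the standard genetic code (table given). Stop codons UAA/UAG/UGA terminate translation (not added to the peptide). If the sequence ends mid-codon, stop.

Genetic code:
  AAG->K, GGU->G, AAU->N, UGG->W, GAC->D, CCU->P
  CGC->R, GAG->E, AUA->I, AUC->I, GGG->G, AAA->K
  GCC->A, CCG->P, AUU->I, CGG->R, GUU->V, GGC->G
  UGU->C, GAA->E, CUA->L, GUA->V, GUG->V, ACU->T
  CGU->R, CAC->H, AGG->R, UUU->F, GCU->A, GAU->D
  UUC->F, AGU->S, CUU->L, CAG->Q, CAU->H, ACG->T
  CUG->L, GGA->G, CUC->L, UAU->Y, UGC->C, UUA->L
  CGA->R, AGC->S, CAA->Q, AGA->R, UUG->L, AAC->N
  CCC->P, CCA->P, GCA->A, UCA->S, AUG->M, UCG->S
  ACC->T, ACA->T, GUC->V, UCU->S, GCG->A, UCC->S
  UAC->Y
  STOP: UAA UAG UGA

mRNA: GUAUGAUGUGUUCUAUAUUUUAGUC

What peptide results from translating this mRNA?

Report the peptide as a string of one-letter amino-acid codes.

Answer: MMCSIF

Derivation:
start AUG at pos 2
pos 2: AUG -> M; peptide=M
pos 5: AUG -> M; peptide=MM
pos 8: UGU -> C; peptide=MMC
pos 11: UCU -> S; peptide=MMCS
pos 14: AUA -> I; peptide=MMCSI
pos 17: UUU -> F; peptide=MMCSIF
pos 20: UAG -> STOP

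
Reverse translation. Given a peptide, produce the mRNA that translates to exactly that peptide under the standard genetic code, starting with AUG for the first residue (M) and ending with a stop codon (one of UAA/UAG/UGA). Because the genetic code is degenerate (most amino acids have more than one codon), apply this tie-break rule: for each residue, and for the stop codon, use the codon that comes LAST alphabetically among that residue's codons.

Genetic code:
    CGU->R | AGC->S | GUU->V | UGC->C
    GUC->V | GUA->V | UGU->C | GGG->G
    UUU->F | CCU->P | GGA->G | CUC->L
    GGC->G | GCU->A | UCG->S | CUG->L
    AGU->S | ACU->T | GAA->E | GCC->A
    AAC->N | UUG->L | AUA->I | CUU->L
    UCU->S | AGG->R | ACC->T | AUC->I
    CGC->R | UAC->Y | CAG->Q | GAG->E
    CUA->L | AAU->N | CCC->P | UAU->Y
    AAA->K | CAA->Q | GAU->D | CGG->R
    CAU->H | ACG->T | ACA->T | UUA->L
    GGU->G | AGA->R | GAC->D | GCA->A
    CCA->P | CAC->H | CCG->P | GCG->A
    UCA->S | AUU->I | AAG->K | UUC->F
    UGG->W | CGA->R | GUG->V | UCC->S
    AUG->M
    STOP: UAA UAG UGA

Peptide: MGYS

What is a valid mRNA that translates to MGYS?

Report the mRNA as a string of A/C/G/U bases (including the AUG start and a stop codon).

Answer: mRNA: AUGGGUUAUUCUUGA

Derivation:
residue 1: M -> AUG (start codon)
residue 2: G codons sorted = GGA,GGC,GGG,GGU -> pick last = GGU
residue 3: Y codons sorted = UAC,UAU -> pick last = UAU
residue 4: S codons sorted = AGC,AGU,UCA,UCC,UCG,UCU -> pick last = UCU
terminator: stop codons sorted = UAA,UAG,UGA -> pick last = UGA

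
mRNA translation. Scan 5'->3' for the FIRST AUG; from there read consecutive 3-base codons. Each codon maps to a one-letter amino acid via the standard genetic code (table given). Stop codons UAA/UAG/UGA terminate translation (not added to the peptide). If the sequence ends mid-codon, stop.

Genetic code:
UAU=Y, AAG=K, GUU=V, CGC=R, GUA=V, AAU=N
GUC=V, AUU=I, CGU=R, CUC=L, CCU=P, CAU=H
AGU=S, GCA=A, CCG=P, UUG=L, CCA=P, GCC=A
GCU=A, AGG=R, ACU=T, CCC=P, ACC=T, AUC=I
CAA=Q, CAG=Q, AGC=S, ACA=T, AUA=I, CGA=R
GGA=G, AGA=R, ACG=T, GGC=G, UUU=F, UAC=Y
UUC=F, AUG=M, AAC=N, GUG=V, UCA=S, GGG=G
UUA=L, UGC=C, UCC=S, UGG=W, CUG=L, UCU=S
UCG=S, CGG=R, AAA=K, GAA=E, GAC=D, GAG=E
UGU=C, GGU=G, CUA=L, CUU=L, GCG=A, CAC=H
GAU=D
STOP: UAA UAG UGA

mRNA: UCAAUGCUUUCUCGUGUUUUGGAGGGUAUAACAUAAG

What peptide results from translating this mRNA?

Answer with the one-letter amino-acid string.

start AUG at pos 3
pos 3: AUG -> M; peptide=M
pos 6: CUU -> L; peptide=ML
pos 9: UCU -> S; peptide=MLS
pos 12: CGU -> R; peptide=MLSR
pos 15: GUU -> V; peptide=MLSRV
pos 18: UUG -> L; peptide=MLSRVL
pos 21: GAG -> E; peptide=MLSRVLE
pos 24: GGU -> G; peptide=MLSRVLEG
pos 27: AUA -> I; peptide=MLSRVLEGI
pos 30: ACA -> T; peptide=MLSRVLEGIT
pos 33: UAA -> STOP

Answer: MLSRVLEGIT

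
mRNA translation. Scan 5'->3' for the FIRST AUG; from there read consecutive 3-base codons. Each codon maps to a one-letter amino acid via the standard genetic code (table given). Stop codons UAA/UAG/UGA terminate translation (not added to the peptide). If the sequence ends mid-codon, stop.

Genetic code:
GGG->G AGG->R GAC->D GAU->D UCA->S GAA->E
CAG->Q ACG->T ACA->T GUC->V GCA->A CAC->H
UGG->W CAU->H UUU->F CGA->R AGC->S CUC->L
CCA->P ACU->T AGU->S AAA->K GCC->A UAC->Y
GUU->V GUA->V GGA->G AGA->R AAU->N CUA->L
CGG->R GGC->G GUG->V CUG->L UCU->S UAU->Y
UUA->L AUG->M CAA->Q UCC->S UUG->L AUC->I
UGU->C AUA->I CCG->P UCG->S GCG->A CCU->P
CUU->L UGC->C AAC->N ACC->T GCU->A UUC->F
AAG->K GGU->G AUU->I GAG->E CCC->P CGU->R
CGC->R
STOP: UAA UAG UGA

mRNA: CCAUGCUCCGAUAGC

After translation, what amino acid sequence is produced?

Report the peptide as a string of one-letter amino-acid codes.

Answer: MLR

Derivation:
start AUG at pos 2
pos 2: AUG -> M; peptide=M
pos 5: CUC -> L; peptide=ML
pos 8: CGA -> R; peptide=MLR
pos 11: UAG -> STOP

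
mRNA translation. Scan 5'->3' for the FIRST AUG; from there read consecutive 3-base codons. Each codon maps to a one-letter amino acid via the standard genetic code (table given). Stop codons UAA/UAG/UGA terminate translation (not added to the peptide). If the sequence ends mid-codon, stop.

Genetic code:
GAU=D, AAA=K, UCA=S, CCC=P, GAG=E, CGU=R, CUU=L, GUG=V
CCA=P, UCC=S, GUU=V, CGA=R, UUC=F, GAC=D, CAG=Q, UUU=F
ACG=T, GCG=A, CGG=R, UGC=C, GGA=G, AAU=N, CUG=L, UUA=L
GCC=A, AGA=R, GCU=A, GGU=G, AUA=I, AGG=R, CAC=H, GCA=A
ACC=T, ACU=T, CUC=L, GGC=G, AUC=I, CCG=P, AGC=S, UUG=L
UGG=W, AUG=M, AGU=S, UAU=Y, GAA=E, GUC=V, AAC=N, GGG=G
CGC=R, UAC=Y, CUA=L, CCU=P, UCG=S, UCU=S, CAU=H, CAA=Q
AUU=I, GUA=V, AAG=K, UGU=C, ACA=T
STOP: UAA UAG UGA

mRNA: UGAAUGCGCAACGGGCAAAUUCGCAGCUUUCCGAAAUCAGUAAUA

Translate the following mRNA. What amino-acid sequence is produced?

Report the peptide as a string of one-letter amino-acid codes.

start AUG at pos 3
pos 3: AUG -> M; peptide=M
pos 6: CGC -> R; peptide=MR
pos 9: AAC -> N; peptide=MRN
pos 12: GGG -> G; peptide=MRNG
pos 15: CAA -> Q; peptide=MRNGQ
pos 18: AUU -> I; peptide=MRNGQI
pos 21: CGC -> R; peptide=MRNGQIR
pos 24: AGC -> S; peptide=MRNGQIRS
pos 27: UUU -> F; peptide=MRNGQIRSF
pos 30: CCG -> P; peptide=MRNGQIRSFP
pos 33: AAA -> K; peptide=MRNGQIRSFPK
pos 36: UCA -> S; peptide=MRNGQIRSFPKS
pos 39: GUA -> V; peptide=MRNGQIRSFPKSV
pos 42: AUA -> I; peptide=MRNGQIRSFPKSVI
pos 45: only 0 nt remain (<3), stop (end of mRNA)

Answer: MRNGQIRSFPKSVI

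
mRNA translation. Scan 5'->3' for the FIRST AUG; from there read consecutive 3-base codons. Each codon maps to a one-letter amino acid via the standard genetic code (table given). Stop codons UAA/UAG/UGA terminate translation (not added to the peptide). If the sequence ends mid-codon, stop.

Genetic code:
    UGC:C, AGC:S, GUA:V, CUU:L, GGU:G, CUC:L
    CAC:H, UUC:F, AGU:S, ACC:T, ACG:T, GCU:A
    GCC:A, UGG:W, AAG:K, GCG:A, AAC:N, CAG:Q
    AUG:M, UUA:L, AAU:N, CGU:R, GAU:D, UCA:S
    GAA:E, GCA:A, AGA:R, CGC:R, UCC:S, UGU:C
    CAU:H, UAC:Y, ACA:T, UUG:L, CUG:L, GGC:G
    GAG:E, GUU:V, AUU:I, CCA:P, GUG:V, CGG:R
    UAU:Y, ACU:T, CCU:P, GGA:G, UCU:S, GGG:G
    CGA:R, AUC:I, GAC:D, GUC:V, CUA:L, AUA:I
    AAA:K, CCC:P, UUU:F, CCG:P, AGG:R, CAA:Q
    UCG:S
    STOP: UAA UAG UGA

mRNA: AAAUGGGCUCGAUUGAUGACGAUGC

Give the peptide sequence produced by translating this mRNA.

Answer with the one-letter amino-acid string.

start AUG at pos 2
pos 2: AUG -> M; peptide=M
pos 5: GGC -> G; peptide=MG
pos 8: UCG -> S; peptide=MGS
pos 11: AUU -> I; peptide=MGSI
pos 14: GAU -> D; peptide=MGSID
pos 17: GAC -> D; peptide=MGSIDD
pos 20: GAU -> D; peptide=MGSIDDD
pos 23: only 2 nt remain (<3), stop (end of mRNA)

Answer: MGSIDDD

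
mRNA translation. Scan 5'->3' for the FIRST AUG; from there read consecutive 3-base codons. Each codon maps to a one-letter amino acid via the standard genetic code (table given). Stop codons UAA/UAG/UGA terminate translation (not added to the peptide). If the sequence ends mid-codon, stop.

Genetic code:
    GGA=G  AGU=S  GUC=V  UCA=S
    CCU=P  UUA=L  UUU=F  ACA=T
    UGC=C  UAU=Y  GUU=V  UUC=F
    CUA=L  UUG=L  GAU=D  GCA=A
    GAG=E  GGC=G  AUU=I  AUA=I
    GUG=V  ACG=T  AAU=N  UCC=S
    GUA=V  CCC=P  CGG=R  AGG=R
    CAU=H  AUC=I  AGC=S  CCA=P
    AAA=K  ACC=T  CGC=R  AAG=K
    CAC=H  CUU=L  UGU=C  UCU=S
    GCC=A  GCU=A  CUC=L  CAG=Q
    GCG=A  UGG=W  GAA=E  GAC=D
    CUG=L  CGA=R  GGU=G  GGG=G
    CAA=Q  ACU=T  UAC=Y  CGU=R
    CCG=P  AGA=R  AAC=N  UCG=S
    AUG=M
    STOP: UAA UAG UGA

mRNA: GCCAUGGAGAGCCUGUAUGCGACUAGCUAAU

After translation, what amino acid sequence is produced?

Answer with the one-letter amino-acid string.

Answer: MESLYATS

Derivation:
start AUG at pos 3
pos 3: AUG -> M; peptide=M
pos 6: GAG -> E; peptide=ME
pos 9: AGC -> S; peptide=MES
pos 12: CUG -> L; peptide=MESL
pos 15: UAU -> Y; peptide=MESLY
pos 18: GCG -> A; peptide=MESLYA
pos 21: ACU -> T; peptide=MESLYAT
pos 24: AGC -> S; peptide=MESLYATS
pos 27: UAA -> STOP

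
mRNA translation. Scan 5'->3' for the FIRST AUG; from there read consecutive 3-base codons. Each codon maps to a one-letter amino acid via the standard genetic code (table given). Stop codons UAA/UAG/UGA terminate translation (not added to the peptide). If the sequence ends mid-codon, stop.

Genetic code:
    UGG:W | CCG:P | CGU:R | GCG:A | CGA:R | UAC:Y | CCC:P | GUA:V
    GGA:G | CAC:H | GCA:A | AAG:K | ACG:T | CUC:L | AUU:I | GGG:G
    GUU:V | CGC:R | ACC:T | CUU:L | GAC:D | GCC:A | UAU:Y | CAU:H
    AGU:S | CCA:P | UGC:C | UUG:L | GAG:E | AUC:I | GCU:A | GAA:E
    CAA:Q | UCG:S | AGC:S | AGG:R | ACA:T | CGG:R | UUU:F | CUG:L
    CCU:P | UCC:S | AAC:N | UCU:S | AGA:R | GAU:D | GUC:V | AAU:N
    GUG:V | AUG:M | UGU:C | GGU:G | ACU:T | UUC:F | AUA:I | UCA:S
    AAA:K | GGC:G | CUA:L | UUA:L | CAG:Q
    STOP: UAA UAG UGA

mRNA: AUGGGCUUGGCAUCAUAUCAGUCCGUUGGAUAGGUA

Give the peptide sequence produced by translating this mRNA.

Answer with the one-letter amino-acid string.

Answer: MGLASYQSVG

Derivation:
start AUG at pos 0
pos 0: AUG -> M; peptide=M
pos 3: GGC -> G; peptide=MG
pos 6: UUG -> L; peptide=MGL
pos 9: GCA -> A; peptide=MGLA
pos 12: UCA -> S; peptide=MGLAS
pos 15: UAU -> Y; peptide=MGLASY
pos 18: CAG -> Q; peptide=MGLASYQ
pos 21: UCC -> S; peptide=MGLASYQS
pos 24: GUU -> V; peptide=MGLASYQSV
pos 27: GGA -> G; peptide=MGLASYQSVG
pos 30: UAG -> STOP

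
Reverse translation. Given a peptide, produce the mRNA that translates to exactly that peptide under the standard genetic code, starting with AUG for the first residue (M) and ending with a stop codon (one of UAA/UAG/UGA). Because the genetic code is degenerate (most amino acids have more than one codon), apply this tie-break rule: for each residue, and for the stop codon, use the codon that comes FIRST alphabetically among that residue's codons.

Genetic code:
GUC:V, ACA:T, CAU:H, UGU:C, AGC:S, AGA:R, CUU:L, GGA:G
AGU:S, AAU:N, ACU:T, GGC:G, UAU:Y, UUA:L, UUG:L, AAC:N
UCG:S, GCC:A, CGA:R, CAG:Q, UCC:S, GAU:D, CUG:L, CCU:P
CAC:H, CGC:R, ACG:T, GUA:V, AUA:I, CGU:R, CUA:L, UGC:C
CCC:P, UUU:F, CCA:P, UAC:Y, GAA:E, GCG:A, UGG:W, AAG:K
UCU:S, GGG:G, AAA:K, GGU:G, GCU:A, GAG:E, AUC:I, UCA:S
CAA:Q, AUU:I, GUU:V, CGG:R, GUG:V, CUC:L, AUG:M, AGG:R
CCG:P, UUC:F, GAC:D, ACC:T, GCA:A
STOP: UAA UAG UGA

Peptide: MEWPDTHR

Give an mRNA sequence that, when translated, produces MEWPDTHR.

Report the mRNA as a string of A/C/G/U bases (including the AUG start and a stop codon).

Answer: mRNA: AUGGAAUGGCCAGACACACACAGAUAA

Derivation:
residue 1: M -> AUG (start codon)
residue 2: E codons sorted = GAA,GAG -> pick first = GAA
residue 3: W -> UGG (only codon)
residue 4: P codons sorted = CCA,CCC,CCG,CCU -> pick first = CCA
residue 5: D codons sorted = GAC,GAU -> pick first = GAC
residue 6: T codons sorted = ACA,ACC,ACG,ACU -> pick first = ACA
residue 7: H codons sorted = CAC,CAU -> pick first = CAC
residue 8: R codons sorted = AGA,AGG,CGA,CGC,CGG,CGU -> pick first = AGA
terminator: stop codons sorted = UAA,UAG,UGA -> pick first = UAA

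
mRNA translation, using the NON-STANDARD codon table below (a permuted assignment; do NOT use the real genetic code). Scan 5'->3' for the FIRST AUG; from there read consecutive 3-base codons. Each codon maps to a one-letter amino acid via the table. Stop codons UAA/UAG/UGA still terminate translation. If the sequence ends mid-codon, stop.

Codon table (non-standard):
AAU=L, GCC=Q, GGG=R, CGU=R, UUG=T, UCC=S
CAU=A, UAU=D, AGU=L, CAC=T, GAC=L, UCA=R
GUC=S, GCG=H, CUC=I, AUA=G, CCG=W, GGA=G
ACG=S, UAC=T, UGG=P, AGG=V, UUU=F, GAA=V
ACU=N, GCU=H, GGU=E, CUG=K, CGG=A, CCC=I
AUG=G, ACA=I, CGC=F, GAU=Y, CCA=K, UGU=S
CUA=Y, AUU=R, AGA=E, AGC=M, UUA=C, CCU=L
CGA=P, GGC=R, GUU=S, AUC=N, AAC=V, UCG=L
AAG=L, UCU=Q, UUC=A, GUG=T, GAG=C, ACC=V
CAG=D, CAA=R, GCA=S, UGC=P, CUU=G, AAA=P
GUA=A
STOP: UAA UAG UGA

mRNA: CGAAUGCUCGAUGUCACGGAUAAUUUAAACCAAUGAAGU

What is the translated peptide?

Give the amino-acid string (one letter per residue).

start AUG at pos 3
pos 3: AUG -> G; peptide=G
pos 6: CUC -> I; peptide=GI
pos 9: GAU -> Y; peptide=GIY
pos 12: GUC -> S; peptide=GIYS
pos 15: ACG -> S; peptide=GIYSS
pos 18: GAU -> Y; peptide=GIYSSY
pos 21: AAU -> L; peptide=GIYSSYL
pos 24: UUA -> C; peptide=GIYSSYLC
pos 27: AAC -> V; peptide=GIYSSYLCV
pos 30: CAA -> R; peptide=GIYSSYLCVR
pos 33: UGA -> STOP

Answer: GIYSSYLCVR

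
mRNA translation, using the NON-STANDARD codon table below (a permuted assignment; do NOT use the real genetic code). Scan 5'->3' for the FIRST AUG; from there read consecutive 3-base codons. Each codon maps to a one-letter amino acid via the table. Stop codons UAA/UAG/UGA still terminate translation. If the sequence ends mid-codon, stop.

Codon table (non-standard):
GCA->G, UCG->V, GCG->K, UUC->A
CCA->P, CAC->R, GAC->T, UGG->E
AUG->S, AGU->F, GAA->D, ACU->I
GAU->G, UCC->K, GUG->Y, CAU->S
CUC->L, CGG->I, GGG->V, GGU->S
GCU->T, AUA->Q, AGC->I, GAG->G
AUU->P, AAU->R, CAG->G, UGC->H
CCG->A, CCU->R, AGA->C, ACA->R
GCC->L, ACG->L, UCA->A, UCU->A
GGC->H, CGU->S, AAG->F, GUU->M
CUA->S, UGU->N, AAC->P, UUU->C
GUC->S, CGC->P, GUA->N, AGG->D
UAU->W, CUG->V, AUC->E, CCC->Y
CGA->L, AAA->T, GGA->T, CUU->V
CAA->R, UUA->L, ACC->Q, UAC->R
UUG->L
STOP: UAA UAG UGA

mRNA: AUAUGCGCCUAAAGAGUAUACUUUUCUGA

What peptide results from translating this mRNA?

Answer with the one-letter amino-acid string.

Answer: SPSFFQVA

Derivation:
start AUG at pos 2
pos 2: AUG -> S; peptide=S
pos 5: CGC -> P; peptide=SP
pos 8: CUA -> S; peptide=SPS
pos 11: AAG -> F; peptide=SPSF
pos 14: AGU -> F; peptide=SPSFF
pos 17: AUA -> Q; peptide=SPSFFQ
pos 20: CUU -> V; peptide=SPSFFQV
pos 23: UUC -> A; peptide=SPSFFQVA
pos 26: UGA -> STOP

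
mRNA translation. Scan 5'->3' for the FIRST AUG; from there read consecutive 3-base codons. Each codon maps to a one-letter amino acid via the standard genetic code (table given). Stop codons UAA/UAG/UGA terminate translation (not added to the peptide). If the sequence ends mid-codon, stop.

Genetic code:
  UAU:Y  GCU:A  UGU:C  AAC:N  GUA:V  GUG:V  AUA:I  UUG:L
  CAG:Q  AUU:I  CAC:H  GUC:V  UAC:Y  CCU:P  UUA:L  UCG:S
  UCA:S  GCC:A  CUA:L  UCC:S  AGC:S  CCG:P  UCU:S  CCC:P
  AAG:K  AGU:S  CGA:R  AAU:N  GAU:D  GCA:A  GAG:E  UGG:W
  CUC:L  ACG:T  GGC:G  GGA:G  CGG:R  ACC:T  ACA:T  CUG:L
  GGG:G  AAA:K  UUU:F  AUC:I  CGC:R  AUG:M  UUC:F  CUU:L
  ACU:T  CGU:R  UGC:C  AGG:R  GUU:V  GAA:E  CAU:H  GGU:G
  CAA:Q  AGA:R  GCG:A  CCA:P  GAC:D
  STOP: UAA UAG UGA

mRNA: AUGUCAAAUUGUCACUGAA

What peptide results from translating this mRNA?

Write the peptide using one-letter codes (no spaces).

start AUG at pos 0
pos 0: AUG -> M; peptide=M
pos 3: UCA -> S; peptide=MS
pos 6: AAU -> N; peptide=MSN
pos 9: UGU -> C; peptide=MSNC
pos 12: CAC -> H; peptide=MSNCH
pos 15: UGA -> STOP

Answer: MSNCH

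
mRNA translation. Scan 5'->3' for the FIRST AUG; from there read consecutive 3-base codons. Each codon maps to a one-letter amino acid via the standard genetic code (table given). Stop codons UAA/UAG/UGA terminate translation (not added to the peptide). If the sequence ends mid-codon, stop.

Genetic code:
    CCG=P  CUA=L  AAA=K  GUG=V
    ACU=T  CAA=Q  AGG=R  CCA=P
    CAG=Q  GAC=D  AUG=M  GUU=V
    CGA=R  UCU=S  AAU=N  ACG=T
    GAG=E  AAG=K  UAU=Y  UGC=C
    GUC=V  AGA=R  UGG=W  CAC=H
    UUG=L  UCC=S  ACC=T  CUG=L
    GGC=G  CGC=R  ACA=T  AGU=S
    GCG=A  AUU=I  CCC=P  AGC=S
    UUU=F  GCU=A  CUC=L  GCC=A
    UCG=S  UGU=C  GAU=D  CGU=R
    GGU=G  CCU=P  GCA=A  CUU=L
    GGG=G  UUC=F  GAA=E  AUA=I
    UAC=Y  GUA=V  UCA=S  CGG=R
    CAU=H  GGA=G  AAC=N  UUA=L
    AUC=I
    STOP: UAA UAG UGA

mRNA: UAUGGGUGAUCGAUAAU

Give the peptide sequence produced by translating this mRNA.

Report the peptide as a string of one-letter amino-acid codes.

start AUG at pos 1
pos 1: AUG -> M; peptide=M
pos 4: GGU -> G; peptide=MG
pos 7: GAU -> D; peptide=MGD
pos 10: CGA -> R; peptide=MGDR
pos 13: UAA -> STOP

Answer: MGDR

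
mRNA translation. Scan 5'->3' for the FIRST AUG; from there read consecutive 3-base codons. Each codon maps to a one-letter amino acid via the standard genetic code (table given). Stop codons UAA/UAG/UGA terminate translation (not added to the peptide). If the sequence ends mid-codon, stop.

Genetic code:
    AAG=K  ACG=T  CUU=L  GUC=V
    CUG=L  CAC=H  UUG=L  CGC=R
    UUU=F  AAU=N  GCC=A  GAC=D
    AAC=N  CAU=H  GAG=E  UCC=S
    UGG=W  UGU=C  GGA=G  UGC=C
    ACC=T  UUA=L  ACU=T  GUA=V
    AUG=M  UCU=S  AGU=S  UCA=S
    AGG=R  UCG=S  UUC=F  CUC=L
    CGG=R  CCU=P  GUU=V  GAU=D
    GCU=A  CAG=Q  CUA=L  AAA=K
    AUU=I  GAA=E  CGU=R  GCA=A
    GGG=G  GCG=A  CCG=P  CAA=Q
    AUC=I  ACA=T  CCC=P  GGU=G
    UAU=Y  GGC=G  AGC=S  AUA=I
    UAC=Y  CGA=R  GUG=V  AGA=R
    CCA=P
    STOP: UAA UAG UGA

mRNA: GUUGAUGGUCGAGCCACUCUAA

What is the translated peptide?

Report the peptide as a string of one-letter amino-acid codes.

Answer: MVEPL

Derivation:
start AUG at pos 4
pos 4: AUG -> M; peptide=M
pos 7: GUC -> V; peptide=MV
pos 10: GAG -> E; peptide=MVE
pos 13: CCA -> P; peptide=MVEP
pos 16: CUC -> L; peptide=MVEPL
pos 19: UAA -> STOP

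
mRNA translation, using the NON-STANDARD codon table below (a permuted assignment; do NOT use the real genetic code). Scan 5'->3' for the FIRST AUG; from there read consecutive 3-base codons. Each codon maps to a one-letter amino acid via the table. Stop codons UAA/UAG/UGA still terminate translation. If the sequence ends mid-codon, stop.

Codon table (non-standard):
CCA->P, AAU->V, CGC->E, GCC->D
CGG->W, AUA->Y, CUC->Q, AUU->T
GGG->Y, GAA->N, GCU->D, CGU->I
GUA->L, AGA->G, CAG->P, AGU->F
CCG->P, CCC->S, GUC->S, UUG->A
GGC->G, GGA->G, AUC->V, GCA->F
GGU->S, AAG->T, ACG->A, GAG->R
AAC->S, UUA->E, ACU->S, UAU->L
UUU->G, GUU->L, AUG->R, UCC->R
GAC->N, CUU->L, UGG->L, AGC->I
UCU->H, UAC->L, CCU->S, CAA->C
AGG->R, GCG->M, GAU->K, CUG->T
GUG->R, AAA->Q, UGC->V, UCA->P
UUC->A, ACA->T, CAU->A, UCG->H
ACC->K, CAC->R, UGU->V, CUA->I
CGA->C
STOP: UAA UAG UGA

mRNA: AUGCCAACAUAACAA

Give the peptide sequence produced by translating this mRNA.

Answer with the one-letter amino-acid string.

Answer: RPT

Derivation:
start AUG at pos 0
pos 0: AUG -> R; peptide=R
pos 3: CCA -> P; peptide=RP
pos 6: ACA -> T; peptide=RPT
pos 9: UAA -> STOP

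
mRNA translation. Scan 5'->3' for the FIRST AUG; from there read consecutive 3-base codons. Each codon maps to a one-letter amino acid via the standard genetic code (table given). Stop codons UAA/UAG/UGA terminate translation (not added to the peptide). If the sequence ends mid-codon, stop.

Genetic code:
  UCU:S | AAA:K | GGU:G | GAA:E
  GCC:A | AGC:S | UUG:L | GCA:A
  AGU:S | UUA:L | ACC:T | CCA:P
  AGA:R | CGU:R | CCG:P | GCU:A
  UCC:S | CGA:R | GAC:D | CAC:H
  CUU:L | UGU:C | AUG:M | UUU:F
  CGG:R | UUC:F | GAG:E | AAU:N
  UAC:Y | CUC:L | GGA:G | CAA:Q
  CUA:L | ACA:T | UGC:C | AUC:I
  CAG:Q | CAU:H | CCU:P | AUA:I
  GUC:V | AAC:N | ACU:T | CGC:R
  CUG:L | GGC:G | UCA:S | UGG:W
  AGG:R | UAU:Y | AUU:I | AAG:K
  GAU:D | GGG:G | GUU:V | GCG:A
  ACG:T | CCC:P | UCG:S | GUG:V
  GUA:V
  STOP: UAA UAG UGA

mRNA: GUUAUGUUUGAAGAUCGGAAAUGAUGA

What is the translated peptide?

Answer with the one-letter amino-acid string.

start AUG at pos 3
pos 3: AUG -> M; peptide=M
pos 6: UUU -> F; peptide=MF
pos 9: GAA -> E; peptide=MFE
pos 12: GAU -> D; peptide=MFED
pos 15: CGG -> R; peptide=MFEDR
pos 18: AAA -> K; peptide=MFEDRK
pos 21: UGA -> STOP

Answer: MFEDRK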